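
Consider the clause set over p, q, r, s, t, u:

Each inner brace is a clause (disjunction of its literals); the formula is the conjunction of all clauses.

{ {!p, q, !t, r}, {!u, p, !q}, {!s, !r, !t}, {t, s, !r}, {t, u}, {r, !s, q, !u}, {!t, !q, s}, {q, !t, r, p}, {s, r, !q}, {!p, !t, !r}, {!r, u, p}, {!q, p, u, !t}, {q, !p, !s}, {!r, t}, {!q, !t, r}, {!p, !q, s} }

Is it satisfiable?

Case t = false:
Unit clause (u) forces u = true.
Unit clause (!r) forces r = false.
Case p = true:
Case s = true:
Unit clause (q) forces q = true.
Every clause now holds.
A satisfying assignment: p: true,  q: true,  r: false,  s: true,  t: false,  u: true.

Yes, satisfiable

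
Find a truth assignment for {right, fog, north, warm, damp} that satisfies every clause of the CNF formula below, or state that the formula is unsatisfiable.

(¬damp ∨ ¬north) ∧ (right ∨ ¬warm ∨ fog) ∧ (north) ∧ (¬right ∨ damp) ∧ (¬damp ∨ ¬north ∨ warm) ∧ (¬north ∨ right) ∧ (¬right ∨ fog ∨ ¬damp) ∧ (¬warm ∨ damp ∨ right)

UNSATISFIABLE

(north) alone gives north = True.
(¬damp) alone gives damp = False.
(¬right) alone gives right = False.
Now (right) is unsatisfied and unit — conflict.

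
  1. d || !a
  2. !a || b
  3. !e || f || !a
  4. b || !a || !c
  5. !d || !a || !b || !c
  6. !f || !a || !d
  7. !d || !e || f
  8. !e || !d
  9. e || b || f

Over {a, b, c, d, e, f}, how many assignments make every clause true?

21

There are 2^6 = 64 truth assignments over (a, b, c, d, e, f).
Split on b. With b = true, the clauses containing b are satisfied and !b drops from the rest; 13 of the 2^5 = 32 assignments to the other variables satisfy what remains.
With b = false, by the same count on the reduced clause set, 8 assignments work.
Total: 13 + 8 = 21.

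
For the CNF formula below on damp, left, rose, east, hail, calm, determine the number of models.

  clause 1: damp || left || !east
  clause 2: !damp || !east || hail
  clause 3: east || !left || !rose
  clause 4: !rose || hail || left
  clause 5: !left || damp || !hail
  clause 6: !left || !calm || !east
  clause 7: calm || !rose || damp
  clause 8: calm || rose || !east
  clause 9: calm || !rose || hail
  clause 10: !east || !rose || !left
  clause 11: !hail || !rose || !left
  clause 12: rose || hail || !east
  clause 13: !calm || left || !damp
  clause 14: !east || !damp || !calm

15

There are 2^6 = 64 truth assignments over (damp, left, rose, east, hail, calm).
Split on calm. With calm = true, the clauses containing calm are satisfied and !calm drops from the rest; 6 of the 2^5 = 32 assignments to the other variables satisfy what remains.
With calm = false, by the same count on the reduced clause set, 9 assignments work.
(One model: damp=F, left=F, rose=F, east=F, hail=F, calm=F.)
Total: 6 + 9 = 15.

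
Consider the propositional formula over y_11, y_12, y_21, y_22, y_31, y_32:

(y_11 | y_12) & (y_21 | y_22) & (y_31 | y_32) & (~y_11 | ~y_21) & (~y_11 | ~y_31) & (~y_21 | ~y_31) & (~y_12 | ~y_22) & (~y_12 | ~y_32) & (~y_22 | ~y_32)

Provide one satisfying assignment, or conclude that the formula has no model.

UNSATISFIABLE

Case y_11 = 1:
Unit clause (~y_21) forces y_21 = 0.
Unit clause (y_22) forces y_22 = 1.
Unit clause (~y_31) forces y_31 = 0.
Unit clause (y_32) forces y_32 = 1.
Now (~y_32) is unsatisfied and unit — conflict.
That branch fails; take y_11 = 0 instead.
Unit clause (y_12) forces y_12 = 1.
Unit clause (~y_22) forces y_22 = 0.
Unit clause (y_21) forces y_21 = 1.
Unit clause (~y_31) forces y_31 = 0.
Unit clause (y_32) forces y_32 = 1.
Now (~y_32) is unsatisfied and unit — conflict.
Neither y_11 = 1 nor y_11 = 0 works.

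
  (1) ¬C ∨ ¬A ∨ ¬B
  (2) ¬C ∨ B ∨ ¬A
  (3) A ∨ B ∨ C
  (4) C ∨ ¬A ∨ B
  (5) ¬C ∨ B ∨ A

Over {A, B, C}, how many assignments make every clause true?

There are 2^3 = 8 truth assignments over (A, B, C).
Split on B. With B = True, the clauses containing B are satisfied and ¬B drops from the rest; 3 of the 2^2 = 4 assignments to the other variables satisfy what remains.
With B = False, by the same count on the reduced clause set, 0 assignments work.
(One model: A=F, B=T, C=F.)
Total: 3 + 0 = 3.

3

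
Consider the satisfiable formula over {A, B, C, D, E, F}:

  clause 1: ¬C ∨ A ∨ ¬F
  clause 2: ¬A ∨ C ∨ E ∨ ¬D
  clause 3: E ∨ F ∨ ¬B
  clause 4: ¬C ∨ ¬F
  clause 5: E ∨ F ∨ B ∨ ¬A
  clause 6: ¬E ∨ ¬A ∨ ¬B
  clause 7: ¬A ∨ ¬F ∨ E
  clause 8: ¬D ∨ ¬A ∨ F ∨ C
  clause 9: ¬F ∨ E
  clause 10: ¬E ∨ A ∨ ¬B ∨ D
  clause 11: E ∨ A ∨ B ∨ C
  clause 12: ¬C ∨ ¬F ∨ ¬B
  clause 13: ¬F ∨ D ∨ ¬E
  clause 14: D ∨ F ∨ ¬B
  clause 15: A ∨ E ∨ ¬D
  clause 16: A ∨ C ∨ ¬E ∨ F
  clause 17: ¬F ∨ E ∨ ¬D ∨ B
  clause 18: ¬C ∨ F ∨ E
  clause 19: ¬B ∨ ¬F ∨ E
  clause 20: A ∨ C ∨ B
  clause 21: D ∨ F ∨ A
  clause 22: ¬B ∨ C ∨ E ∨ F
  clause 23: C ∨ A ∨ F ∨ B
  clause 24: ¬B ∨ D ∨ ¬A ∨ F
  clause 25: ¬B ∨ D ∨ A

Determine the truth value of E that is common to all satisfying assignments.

Suppose E = False.
From the singleton clause (¬F), F = False.
From the singleton clause (¬B), B = False.
From the singleton clause (¬A), A = False.
From the singleton clause (C), C = True.
But (¬C) is also a unit clause — contradiction.
So every satisfying assignment has E = True.

True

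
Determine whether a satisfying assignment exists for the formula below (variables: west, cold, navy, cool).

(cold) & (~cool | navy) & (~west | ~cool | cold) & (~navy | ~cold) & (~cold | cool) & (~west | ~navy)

No

The clause (cold) is unit, so cold = 1.
The clause (~navy) is unit, so navy = 0.
The clause (~cool) is unit, so cool = 0.
Now (cool) is unsatisfied and unit — conflict.
No assignment satisfies every clause.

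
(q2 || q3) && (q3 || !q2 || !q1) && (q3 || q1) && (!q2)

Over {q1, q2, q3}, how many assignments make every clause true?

There are 2^3 = 8 truth assignments over (q1, q2, q3).
Check each against the 4 clauses (columns in the order q1, q2, q3):
  F F F  ✗ fails (q2 || q3)
  F F T  ✓ satisfies all
  F T F  ✗ fails (q3 || q1)
  F T T  ✗ fails (!q2)
  T F F  ✗ fails (q2 || q3)
  T F T  ✓ satisfies all
  T T F  ✗ fails (q3 || !q2 || !q1)
  T T T  ✗ fails (!q2)
2 of the 8 rows are models.

2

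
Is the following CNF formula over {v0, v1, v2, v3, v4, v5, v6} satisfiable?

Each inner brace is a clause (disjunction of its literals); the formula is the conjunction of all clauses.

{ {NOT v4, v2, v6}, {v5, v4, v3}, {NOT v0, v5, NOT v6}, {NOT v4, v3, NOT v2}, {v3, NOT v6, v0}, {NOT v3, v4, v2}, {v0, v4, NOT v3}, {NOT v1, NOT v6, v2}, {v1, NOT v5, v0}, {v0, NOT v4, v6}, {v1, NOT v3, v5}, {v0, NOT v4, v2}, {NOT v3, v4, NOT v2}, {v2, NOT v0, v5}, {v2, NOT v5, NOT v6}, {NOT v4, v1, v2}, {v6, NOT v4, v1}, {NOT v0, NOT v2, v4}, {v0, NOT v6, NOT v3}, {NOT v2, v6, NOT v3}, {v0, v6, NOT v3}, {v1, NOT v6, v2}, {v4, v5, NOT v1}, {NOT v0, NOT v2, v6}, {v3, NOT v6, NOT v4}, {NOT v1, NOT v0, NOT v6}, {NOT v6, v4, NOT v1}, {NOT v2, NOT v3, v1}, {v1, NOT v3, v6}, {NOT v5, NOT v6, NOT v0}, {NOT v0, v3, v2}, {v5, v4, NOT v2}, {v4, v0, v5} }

Yes

Suppose v4 = false.
Suppose v5 = true.
Suppose v3 = false.
Suppose v6 = false.
Suppose v1 = true.
Suppose v0 = false.
All clauses hold; v2 can take either value.
A satisfying assignment: v0: false; v1: true; v2: true; v3: false; v4: false; v5: true; v6: false.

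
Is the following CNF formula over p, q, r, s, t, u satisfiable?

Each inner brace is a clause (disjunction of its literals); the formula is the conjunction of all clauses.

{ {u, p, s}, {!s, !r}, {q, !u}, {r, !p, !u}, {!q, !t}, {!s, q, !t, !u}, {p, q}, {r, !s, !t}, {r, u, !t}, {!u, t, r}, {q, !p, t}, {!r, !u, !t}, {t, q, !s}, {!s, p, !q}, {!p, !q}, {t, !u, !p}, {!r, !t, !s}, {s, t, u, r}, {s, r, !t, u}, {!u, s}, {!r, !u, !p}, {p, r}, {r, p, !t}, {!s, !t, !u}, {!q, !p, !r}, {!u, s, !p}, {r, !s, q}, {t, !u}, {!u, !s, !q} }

Satisfiable

Try s = false.
From the singleton clause (!u), u = false.
From the singleton clause (p), p = true.
From the singleton clause (!q), q = false.
From the singleton clause (t), t = true.
From the singleton clause (r), r = true.
This assignment satisfies each clause.
A satisfying assignment: p: true; q: false; r: true; s: false; t: true; u: false.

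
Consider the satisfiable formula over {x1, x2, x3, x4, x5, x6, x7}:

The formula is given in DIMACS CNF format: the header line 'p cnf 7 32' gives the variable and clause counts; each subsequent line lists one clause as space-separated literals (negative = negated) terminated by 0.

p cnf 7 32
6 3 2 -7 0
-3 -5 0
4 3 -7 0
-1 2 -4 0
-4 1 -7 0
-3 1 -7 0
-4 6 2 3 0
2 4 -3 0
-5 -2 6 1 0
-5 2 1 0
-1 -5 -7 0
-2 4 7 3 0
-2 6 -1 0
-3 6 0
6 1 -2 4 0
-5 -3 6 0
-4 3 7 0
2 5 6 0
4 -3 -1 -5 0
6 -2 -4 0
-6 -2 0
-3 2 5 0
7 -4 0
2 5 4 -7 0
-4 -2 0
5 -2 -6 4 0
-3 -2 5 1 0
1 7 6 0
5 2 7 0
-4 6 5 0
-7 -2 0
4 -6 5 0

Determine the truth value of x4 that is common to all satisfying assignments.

Suppose x4 = True.
Unit clause (x7) forces x7 = True.
Unit clause (x1) forces x1 = True.
Unit clause (x2) forces x2 = True.
That conflicts with the unit clause (¬x2).
So every satisfying assignment has x4 = False.

False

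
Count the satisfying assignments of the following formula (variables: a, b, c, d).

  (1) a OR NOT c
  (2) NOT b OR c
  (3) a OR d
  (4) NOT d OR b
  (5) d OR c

3

There are 2^4 = 16 truth assignments over (a, b, c, d).
Check each against the 5 clauses (columns in the order a, b, c, d):
  F F F F  ✗ fails (a OR d)
  F F F T  ✗ fails (NOT d OR b)
  F F T F  ✗ fails (a OR NOT c)
  F F T T  ✗ fails (a OR NOT c)
  F T F F  ✗ fails (NOT b OR c)
  F T F T  ✗ fails (NOT b OR c)
  F T T F  ✗ fails (a OR NOT c)
  F T T T  ✗ fails (a OR NOT c)
  T F F F  ✗ fails (d OR c)
  T F F T  ✗ fails (NOT d OR b)
  T F T F  ✓ satisfies all
  T F T T  ✗ fails (NOT d OR b)
  T T F F  ✗ fails (NOT b OR c)
  T T F T  ✗ fails (NOT b OR c)
  T T T F  ✓ satisfies all
  T T T T  ✓ satisfies all
3 of the 16 rows are models.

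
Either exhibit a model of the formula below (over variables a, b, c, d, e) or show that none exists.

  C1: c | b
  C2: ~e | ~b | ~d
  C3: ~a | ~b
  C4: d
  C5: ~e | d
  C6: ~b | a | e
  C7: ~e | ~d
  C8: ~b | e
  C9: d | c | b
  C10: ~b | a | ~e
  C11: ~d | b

From the singleton clause (d), d = 1.
From the singleton clause (~e), e = 0.
From the singleton clause (~b), b = 0.
That conflicts with the unit clause (b).

UNSATISFIABLE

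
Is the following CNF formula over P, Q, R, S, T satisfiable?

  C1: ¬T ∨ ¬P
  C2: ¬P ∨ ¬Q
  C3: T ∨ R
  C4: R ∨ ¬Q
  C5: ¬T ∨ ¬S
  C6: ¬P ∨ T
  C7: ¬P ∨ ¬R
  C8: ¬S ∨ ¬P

Try T = True.
(¬P) alone gives P = False.
(¬S) alone gives S = False.
Try R = True.
Every clause is now satisfied; Q is unconstrained.
A satisfying assignment: P ↦ False; Q ↦ False; R ↦ True; S ↦ False; T ↦ True.

Yes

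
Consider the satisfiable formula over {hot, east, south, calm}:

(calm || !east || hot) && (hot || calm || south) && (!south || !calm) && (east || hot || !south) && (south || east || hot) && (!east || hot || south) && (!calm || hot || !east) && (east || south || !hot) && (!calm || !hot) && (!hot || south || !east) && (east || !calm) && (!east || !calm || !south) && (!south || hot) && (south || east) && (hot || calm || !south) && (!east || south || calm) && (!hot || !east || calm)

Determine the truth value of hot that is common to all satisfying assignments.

Suppose hot = false.
The clause (!south) is unit, so south = false.
The clause (calm) is unit, so calm = true.
The clause (east) is unit, so east = true.
That conflicts with the unit clause (!east).
So every satisfying assignment has hot = True.

True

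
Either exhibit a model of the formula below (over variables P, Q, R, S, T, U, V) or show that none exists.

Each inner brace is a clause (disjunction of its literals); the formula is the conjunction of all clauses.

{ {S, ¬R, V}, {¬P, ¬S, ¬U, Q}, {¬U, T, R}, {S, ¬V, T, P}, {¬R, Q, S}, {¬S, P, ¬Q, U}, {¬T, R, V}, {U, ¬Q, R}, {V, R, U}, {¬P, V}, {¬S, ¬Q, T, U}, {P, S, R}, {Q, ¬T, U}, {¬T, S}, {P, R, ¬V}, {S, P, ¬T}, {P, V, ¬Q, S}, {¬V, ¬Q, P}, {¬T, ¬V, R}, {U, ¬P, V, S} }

Branch on P: set P = True.
The clause (V) is unit, so V = True.
Branch on T: set T = False.
Branch on U: set U = True.
The clause (R) is unit, so R = True.
Branch on S: set S = False.
The clause (Q) is unit, so Q = True.
This assignment satisfies each clause.

P ↦ True,  Q ↦ True,  R ↦ True,  S ↦ False,  T ↦ False,  U ↦ True,  V ↦ True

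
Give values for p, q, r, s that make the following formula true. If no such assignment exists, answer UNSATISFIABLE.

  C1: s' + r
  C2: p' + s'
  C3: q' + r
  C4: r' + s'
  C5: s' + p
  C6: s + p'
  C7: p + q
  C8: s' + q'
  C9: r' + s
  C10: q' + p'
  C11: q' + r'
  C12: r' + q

UNSATISFIABLE

Try s = 0.
(p') alone gives p = 0.
(q) alone gives q = 1.
(r) alone gives r = 1.
Now (r') is unsatisfied and unit — conflict.
So s must be the other value — set s = 1.
(r) alone gives r = 1.
Now (r') is unsatisfied and unit — conflict.
Neither s = 1 nor s = 0 works.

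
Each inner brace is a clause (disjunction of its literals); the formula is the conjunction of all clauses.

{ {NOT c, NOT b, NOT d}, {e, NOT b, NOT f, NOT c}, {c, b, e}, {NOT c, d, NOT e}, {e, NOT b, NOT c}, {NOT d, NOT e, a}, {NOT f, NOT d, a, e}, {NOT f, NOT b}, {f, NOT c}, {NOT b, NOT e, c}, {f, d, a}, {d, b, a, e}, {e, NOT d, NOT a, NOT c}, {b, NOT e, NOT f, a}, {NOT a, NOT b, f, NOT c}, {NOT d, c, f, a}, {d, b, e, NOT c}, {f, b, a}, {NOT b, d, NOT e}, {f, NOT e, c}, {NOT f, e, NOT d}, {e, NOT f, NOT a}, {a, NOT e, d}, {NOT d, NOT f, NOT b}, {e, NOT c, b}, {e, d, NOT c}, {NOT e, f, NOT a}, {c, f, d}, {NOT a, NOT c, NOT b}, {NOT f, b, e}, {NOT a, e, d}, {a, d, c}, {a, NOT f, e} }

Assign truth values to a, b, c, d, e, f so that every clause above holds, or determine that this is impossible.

Suppose f = true.
(NOT b) alone gives b = false.
(e) alone gives e = true.
(a) alone gives a = true.
Suppose c = false.
All clauses hold; d can take either value.

a: true, b: false, c: false, d: true, e: true, f: true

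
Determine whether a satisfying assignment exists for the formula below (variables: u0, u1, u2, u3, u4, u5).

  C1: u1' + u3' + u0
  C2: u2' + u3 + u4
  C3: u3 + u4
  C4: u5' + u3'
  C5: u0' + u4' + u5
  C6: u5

Yes, satisfiable

Unit clause (u5) forces u5 = 1.
Unit clause (u3') forces u3 = 0.
Unit clause (u4) forces u4 = 1.
Every clause is now satisfied; u0, u1, u2 are unconstrained.
A satisfying assignment: u0 ↦ 1, u1 ↦ 1, u2 ↦ 0, u3 ↦ 0, u4 ↦ 1, u5 ↦ 1.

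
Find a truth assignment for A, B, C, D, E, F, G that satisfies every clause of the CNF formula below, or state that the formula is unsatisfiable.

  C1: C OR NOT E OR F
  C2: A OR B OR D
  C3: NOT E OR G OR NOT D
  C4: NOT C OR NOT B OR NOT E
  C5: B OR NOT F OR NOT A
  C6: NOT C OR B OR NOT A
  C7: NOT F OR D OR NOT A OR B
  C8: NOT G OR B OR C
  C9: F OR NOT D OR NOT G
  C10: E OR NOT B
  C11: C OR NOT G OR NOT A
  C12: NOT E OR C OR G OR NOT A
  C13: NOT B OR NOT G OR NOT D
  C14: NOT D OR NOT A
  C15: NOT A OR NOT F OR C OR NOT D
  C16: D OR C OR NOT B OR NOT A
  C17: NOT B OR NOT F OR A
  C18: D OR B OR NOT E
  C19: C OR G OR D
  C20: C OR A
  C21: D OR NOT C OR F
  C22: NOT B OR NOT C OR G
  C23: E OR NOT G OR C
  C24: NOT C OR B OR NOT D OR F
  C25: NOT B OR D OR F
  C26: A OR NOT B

A=false; B=false; C=true; D=true; E=false; F=true; G=true

Case E = false:
(NOT B) alone gives B = false.
Case A = false:
(D) alone gives D = true.
(C) alone gives C = true.
(F) alone gives F = true.
Every clause is now satisfied; G is unconstrained.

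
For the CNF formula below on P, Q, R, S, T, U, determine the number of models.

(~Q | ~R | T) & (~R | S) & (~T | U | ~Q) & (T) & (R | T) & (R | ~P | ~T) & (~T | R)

There are 2^6 = 64 truth assignments over (P, Q, R, S, T, U).
Split on S. With S = 1, the clauses containing S are satisfied and ~S drops from the rest; 6 of the 2^5 = 32 assignments to the other variables satisfy what remains.
With S = 0, by the same count on the reduced clause set, 0 assignments work.
(One model: P=F, Q=F, R=T, S=T, T=T, U=F.)
Total: 6 + 0 = 6.

6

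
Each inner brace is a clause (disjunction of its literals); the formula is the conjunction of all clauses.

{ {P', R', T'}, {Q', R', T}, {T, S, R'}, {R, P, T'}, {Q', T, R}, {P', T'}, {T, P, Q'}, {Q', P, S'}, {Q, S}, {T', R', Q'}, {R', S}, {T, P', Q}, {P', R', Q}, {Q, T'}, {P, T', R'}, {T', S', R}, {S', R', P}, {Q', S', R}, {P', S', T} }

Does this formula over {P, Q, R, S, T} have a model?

Branch on P: set P = 0.
Branch on R: set R = 0.
Unit clause (T') forces T = 0.
Unit clause (Q') forces Q = 0.
Unit clause (S) forces S = 1.
This assignment satisfies each clause.
A satisfying assignment: P=0; Q=0; R=0; S=1; T=0.

Satisfiable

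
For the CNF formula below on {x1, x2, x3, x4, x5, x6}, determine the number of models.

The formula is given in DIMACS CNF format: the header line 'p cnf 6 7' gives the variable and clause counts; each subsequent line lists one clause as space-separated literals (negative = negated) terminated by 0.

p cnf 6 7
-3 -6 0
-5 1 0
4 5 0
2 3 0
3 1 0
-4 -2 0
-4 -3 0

There are 2^6 = 64 truth assignments over (x1, x2, x3, x4, x5, x6).
Split on x3. With x3 = True, the clauses containing x3 are satisfied and ¬x3 drops from the rest; 2 of the 2^5 = 32 assignments to the other variables satisfy what remains.
With x3 = False, by the same count on the reduced clause set, 2 assignments work.
(One model: x1=T, x2=F, x3=T, x4=F, x5=T, x6=F.)
Total: 2 + 2 = 4.

4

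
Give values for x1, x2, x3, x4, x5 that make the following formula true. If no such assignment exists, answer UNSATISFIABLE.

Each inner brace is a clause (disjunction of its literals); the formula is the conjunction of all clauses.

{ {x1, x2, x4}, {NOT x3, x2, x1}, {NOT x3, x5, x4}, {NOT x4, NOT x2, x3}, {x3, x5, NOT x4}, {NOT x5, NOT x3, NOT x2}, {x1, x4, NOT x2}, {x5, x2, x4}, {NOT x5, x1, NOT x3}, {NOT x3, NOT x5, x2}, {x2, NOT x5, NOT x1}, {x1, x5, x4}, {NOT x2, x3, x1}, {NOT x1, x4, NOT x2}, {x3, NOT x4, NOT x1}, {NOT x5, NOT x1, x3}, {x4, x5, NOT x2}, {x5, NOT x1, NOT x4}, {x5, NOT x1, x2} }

x1 ↦ false; x2 ↦ true; x3 ↦ true; x4 ↦ true; x5 ↦ false

Suppose x1 = false.
Suppose x2 = true.
Unit clause (x4) forces x4 = true.
Unit clause (x3) forces x3 = true.
Unit clause (NOT x5) forces x5 = false.
This assignment satisfies each clause.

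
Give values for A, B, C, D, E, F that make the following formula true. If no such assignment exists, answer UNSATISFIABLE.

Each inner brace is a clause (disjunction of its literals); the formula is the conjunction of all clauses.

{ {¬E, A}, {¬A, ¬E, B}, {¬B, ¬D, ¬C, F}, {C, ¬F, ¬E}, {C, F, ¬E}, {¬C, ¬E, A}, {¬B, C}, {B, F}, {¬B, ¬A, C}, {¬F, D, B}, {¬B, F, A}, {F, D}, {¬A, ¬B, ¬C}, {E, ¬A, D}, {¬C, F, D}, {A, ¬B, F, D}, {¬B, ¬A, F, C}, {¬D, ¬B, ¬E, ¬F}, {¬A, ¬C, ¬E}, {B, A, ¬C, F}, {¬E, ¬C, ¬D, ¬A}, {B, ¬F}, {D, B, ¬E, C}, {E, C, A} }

A ↦ False; B ↦ True; C ↦ True; D ↦ False; E ↦ False; F ↦ True

Suppose E = False.
Suppose B = True.
From the singleton clause (C), C = True.
From the singleton clause (¬A), A = False.
From the singleton clause (F), F = True.
All clauses hold; D can take either value.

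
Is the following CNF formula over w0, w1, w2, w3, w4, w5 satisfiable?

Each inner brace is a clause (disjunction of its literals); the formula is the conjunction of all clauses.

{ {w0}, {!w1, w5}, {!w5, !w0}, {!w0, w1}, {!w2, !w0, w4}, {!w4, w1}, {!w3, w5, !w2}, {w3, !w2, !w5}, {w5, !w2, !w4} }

No, unsatisfiable

(w0) alone gives w0 = true.
(!w5) alone gives w5 = false.
(!w1) alone gives w1 = false.
Now (w1) is unsatisfied and unit — conflict.
No assignment satisfies every clause.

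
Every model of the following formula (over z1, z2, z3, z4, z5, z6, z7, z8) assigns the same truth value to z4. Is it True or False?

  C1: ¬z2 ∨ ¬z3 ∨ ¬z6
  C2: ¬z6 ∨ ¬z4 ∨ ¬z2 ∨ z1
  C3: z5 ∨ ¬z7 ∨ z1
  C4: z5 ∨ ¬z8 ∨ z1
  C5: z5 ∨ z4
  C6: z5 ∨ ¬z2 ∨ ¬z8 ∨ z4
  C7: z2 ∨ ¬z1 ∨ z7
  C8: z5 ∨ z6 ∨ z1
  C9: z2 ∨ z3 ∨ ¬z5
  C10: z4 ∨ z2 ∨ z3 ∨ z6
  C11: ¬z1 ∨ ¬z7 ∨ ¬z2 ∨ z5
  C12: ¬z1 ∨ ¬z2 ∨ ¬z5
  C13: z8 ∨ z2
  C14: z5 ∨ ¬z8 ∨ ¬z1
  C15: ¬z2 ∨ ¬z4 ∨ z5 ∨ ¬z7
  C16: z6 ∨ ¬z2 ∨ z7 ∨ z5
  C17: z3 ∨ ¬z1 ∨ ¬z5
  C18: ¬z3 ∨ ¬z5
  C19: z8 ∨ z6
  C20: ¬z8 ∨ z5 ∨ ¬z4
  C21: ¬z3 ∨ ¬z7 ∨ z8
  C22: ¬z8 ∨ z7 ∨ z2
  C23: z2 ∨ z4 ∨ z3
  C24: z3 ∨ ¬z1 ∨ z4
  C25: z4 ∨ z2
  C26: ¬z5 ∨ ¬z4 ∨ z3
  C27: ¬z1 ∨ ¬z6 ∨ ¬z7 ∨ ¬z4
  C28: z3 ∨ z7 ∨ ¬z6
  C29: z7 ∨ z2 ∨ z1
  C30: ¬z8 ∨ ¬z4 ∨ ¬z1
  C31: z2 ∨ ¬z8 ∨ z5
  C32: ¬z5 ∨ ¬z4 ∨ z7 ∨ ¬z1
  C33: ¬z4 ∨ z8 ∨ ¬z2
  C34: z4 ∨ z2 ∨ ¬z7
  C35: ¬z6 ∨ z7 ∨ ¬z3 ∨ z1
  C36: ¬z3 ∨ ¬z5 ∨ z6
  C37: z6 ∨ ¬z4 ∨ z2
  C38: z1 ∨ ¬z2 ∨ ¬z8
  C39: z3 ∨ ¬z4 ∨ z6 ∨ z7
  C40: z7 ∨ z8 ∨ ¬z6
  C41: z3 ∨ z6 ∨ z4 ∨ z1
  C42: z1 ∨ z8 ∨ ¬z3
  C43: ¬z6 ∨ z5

False

Suppose z4 = True.
Suppose z8 = True.
(z5) alone gives z5 = True.
(¬z3) alone gives z3 = False.
But (z3) is also a unit clause — contradiction.
That branch fails; take z8 = False instead.
(z2) alone gives z2 = True.
But (¬z2) is also a unit clause — contradiction.
Either choice for z8 ends in contradiction.
So every satisfying assignment has z4 = False.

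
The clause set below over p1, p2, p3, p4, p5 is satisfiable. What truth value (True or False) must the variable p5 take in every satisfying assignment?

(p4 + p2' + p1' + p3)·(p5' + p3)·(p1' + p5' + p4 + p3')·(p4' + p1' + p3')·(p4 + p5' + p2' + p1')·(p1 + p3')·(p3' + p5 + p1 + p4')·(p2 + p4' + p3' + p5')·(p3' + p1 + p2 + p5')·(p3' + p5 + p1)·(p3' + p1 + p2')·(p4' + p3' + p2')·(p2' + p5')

False

Suppose p5 = 1.
Unit clause (p3) forces p3 = 1.
Unit clause (p1) forces p1 = 1.
Unit clause (p4) forces p4 = 1.
That conflicts with the unit clause (p4').
So every satisfying assignment has p5 = False.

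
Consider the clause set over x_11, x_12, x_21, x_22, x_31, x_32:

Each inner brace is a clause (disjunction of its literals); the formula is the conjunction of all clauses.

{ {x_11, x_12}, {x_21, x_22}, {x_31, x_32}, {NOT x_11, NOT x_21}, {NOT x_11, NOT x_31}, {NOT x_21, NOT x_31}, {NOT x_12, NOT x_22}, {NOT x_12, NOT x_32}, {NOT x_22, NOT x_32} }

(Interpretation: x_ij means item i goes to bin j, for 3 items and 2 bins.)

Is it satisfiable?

Branch on x_11: set x_11 = true.
The clause (NOT x_21) is unit, so x_21 = false.
The clause (x_22) is unit, so x_22 = true.
The clause (NOT x_31) is unit, so x_31 = false.
The clause (x_32) is unit, so x_32 = true.
That conflicts with the unit clause (NOT x_32).
Backtrack on x_11: now try x_11 = false.
The clause (x_12) is unit, so x_12 = true.
The clause (NOT x_22) is unit, so x_22 = false.
The clause (x_21) is unit, so x_21 = true.
The clause (NOT x_31) is unit, so x_31 = false.
The clause (x_32) is unit, so x_32 = true.
That conflicts with the unit clause (NOT x_32).
Neither x_11 = true nor x_11 = false works.
No assignment satisfies every clause.

No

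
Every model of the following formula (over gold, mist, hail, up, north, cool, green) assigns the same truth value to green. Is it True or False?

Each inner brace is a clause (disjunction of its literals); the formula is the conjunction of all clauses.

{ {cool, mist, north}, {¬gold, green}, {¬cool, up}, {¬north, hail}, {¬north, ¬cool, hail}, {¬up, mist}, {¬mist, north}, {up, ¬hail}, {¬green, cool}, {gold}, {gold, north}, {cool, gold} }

True

Suppose green = False.
(¬gold) alone gives gold = False.
That conflicts with the unit clause (gold).
So every satisfying assignment has green = True.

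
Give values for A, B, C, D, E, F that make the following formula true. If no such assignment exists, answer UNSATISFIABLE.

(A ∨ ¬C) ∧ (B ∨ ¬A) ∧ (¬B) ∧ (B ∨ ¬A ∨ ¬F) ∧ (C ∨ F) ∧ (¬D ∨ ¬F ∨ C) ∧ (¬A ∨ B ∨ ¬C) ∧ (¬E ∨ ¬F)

(¬B) alone gives B = False.
(¬A) alone gives A = False.
(¬C) alone gives C = False.
(F) alone gives F = True.
(¬D) alone gives D = False.
(¬E) alone gives E = False.
Every clause now holds.

A: False; B: False; C: False; D: False; E: False; F: True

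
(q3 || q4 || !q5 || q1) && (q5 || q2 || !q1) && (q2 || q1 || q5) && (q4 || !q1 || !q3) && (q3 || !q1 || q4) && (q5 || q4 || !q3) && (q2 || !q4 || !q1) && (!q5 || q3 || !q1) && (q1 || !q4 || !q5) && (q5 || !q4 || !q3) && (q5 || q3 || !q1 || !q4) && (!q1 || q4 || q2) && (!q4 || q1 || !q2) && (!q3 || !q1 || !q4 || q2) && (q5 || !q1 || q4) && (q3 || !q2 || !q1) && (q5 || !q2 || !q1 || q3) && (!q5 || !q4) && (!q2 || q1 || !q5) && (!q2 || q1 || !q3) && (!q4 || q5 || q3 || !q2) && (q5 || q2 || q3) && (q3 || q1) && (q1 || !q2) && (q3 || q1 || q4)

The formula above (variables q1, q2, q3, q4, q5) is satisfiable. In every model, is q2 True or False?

False

Suppose q2 = true.
Unit clause (q1) forces q1 = true.
Unit clause (q3) forces q3 = true.
Unit clause (q4) forces q4 = true.
Unit clause (q5) forces q5 = true.
Now (!q5) is unsatisfied and unit — conflict.
So every satisfying assignment has q2 = False.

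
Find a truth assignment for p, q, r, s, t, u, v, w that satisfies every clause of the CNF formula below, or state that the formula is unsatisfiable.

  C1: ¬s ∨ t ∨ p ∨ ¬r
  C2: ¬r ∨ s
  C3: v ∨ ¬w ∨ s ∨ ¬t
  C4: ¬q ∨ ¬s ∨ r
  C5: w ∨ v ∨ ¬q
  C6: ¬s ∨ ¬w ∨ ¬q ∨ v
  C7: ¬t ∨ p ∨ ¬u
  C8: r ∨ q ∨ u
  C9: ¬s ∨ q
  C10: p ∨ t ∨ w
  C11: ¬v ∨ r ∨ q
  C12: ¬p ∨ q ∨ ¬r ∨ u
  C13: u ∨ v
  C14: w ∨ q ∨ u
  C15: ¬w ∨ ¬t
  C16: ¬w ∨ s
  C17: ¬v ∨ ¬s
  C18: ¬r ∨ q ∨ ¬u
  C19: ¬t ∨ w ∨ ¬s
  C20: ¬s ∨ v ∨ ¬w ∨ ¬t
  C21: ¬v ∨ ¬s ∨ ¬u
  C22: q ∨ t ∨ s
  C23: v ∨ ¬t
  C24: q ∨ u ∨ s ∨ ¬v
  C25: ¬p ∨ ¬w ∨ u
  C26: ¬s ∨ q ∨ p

Suppose r = False.
Suppose q = True.
Unit clause (¬s) forces s = False.
Unit clause (¬w) forces w = False.
Unit clause (v) forces v = True.
Suppose p = False.
Unit clause (t) forces t = True.
Unit clause (¬u) forces u = False.
All clauses are satisfied.

p: False; q: True; r: False; s: False; t: True; u: False; v: True; w: False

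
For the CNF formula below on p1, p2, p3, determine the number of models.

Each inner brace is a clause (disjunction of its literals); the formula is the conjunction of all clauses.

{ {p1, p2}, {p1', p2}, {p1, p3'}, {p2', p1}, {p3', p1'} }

1

There are 2^3 = 8 truth assignments over (p1, p2, p3).
Split on p2. With p2 = 1, the clauses containing p2 are satisfied and p2' drops from the rest; 1 of the 2^2 = 4 assignments to the other variables satisfy what remains.
With p2 = 0, by the same count on the reduced clause set, 0 assignments work.
(One model: p1=T, p2=T, p3=F.)
Total: 1 + 0 = 1.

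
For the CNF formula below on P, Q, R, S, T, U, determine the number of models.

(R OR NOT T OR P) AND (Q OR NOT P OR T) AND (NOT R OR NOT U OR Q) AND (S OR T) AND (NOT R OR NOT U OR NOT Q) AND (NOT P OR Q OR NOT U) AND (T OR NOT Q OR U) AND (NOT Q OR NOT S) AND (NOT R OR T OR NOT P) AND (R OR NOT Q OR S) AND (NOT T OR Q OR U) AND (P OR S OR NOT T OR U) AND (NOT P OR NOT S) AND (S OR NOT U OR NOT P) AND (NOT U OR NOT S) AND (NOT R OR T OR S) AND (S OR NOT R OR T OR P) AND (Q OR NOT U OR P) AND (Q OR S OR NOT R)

3

There are 2^6 = 64 truth assignments over (P, Q, R, S, T, U).
Split on R. With R = true, the clauses containing R are satisfied and NOT R drops from the rest; 2 of the 2^5 = 32 assignments to the other variables satisfy what remains.
With R = false, by the same count on the reduced clause set, 1 assignment works.
Total: 2 + 1 = 3.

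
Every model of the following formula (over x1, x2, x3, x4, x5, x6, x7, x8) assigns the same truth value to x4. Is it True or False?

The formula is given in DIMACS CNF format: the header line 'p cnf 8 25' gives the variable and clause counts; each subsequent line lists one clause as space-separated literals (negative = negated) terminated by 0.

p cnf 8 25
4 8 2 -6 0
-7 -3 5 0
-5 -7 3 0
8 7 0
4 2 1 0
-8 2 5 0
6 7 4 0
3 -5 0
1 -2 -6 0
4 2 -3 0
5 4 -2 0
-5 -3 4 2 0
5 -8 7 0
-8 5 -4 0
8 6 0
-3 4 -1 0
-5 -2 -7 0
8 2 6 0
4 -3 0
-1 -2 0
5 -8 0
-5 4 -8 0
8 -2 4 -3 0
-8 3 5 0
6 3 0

True

Suppose x4 = False.
(¬x3) alone gives x3 = False.
(¬x5) alone gives x5 = False.
(¬x2) alone gives x2 = False.
(x1) alone gives x1 = True.
(¬x8) alone gives x8 = False.
(¬x6) alone gives x6 = False.
That conflicts with the unit clause (x6).
So every satisfying assignment has x4 = True.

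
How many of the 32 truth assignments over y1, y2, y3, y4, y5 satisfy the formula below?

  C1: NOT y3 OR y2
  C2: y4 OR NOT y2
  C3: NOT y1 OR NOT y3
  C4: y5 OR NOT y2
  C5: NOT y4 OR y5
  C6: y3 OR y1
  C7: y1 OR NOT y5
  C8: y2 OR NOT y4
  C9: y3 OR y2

There are 2^5 = 32 truth assignments over (y1, y2, y3, y4, y5).
Split on y1. With y1 = true, the clauses containing y1 are satisfied and NOT y1 drops from the rest; 1 of the 2^4 = 16 assignments to the other variables satisfy what remains.
With y1 = false, by the same count on the reduced clause set, 0 assignments work.
(One model: y1=T, y2=T, y3=F, y4=T, y5=T.)
Total: 1 + 0 = 1.

1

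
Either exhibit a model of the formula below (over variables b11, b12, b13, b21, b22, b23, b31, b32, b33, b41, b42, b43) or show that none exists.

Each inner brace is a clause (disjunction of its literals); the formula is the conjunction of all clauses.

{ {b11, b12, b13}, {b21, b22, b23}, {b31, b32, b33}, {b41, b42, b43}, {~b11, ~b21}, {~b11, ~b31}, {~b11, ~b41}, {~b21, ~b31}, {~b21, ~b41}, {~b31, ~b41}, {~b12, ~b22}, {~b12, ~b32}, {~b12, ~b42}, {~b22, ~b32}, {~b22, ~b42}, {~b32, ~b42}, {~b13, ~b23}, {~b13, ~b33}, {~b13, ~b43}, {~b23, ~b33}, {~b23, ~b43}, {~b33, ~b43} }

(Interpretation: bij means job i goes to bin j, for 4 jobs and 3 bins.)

Case b11 = 0:
Case b12 = 1:
(~b22) alone gives b22 = 0.
(~b32) alone gives b32 = 0.
(~b42) alone gives b42 = 0.
Case b21 = 1:
(~b31) alone gives b31 = 0.
(b33) alone gives b33 = 1.
(~b41) alone gives b41 = 0.
(b43) alone gives b43 = 1.
That conflicts with the unit clause (~b43).
Backtrack on b21: now try b21 = 0.
(b23) alone gives b23 = 1.
(~b13) alone gives b13 = 0.
(~b33) alone gives b33 = 0.
(b31) alone gives b31 = 1.
(~b41) alone gives b41 = 0.
(b43) alone gives b43 = 1.
That conflicts with the unit clause (~b43).
Either choice for b21 ends in contradiction.
Backtrack on b12: now try b12 = 0.
(b13) alone gives b13 = 1.
(~b23) alone gives b23 = 0.
(~b33) alone gives b33 = 0.
(~b43) alone gives b43 = 0.
Case b21 = 1:
(~b31) alone gives b31 = 0.
(b32) alone gives b32 = 1.
(~b41) alone gives b41 = 0.
(b42) alone gives b42 = 1.
That conflicts with the unit clause (~b42).
Backtrack on b21: now try b21 = 0.
(b22) alone gives b22 = 1.
(~b32) alone gives b32 = 0.
(b31) alone gives b31 = 1.
(~b41) alone gives b41 = 0.
(b42) alone gives b42 = 1.
That conflicts with the unit clause (~b42).
Either choice for b21 ends in contradiction.
Either choice for b12 ends in contradiction.
Backtrack on b11: now try b11 = 1.
(~b21) alone gives b21 = 0.
(~b31) alone gives b31 = 0.
(~b41) alone gives b41 = 0.
Case b22 = 1:
(~b12) alone gives b12 = 0.
(~b32) alone gives b32 = 0.
(b33) alone gives b33 = 1.
(~b42) alone gives b42 = 0.
(b43) alone gives b43 = 1.
That conflicts with the unit clause (~b43).
Backtrack on b22: now try b22 = 0.
(b23) alone gives b23 = 1.
(~b13) alone gives b13 = 0.
(~b33) alone gives b33 = 0.
(b32) alone gives b32 = 1.
(~b12) alone gives b12 = 0.
(~b42) alone gives b42 = 0.
(b43) alone gives b43 = 1.
That conflicts with the unit clause (~b43).
Either choice for b22 ends in contradiction.
Either choice for b11 ends in contradiction.

UNSATISFIABLE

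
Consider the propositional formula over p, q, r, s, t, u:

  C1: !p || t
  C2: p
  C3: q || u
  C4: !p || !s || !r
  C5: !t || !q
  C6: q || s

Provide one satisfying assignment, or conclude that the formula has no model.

From the singleton clause (p), p = true.
From the singleton clause (t), t = true.
From the singleton clause (!q), q = false.
From the singleton clause (u), u = true.
From the singleton clause (s), s = true.
From the singleton clause (!r), r = false.
All clauses are satisfied.

p: true,  q: false,  r: false,  s: true,  t: true,  u: true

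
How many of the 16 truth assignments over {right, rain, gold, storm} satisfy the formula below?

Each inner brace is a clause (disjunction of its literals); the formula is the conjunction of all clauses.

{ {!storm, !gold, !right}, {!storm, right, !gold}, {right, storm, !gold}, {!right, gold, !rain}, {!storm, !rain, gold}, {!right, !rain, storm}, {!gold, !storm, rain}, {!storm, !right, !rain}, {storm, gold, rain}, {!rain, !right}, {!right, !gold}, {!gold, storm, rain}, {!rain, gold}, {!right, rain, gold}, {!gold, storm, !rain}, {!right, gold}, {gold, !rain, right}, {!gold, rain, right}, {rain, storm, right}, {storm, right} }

1

There are 2^4 = 16 truth assignments over (right, rain, gold, storm).
Split on right. With right = true, the clauses containing right are satisfied and !right drops from the rest; 0 of the 2^3 = 8 assignments to the other variables satisfy what remains.
With right = false, by the same count on the reduced clause set, 1 assignment works.
(One model: right=F, rain=F, gold=F, storm=T.)
Total: 0 + 1 = 1.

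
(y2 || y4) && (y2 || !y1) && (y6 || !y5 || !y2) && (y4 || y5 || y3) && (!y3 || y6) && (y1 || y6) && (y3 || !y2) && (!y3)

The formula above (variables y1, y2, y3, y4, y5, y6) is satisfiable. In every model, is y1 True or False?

False

Suppose y1 = true.
From the singleton clause (y2), y2 = true.
From the singleton clause (y3), y3 = true.
That conflicts with the unit clause (!y3).
So every satisfying assignment has y1 = False.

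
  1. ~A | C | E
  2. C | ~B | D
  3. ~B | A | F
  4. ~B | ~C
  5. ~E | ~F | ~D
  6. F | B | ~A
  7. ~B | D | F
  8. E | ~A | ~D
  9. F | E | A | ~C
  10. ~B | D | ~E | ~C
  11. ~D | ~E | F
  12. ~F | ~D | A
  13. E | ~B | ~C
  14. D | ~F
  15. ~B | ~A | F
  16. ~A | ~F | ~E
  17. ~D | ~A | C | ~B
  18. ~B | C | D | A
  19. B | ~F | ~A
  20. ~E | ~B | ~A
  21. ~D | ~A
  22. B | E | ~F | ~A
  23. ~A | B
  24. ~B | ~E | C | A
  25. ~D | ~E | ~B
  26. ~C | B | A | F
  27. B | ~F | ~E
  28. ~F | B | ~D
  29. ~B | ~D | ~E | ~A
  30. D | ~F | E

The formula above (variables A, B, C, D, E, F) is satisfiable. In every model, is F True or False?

Suppose F = 1.
(D) alone gives D = 1.
(~E) alone gives E = 0.
(~A) alone gives A = 0.
Now (A) is unsatisfied and unit — conflict.
So every satisfying assignment has F = False.

False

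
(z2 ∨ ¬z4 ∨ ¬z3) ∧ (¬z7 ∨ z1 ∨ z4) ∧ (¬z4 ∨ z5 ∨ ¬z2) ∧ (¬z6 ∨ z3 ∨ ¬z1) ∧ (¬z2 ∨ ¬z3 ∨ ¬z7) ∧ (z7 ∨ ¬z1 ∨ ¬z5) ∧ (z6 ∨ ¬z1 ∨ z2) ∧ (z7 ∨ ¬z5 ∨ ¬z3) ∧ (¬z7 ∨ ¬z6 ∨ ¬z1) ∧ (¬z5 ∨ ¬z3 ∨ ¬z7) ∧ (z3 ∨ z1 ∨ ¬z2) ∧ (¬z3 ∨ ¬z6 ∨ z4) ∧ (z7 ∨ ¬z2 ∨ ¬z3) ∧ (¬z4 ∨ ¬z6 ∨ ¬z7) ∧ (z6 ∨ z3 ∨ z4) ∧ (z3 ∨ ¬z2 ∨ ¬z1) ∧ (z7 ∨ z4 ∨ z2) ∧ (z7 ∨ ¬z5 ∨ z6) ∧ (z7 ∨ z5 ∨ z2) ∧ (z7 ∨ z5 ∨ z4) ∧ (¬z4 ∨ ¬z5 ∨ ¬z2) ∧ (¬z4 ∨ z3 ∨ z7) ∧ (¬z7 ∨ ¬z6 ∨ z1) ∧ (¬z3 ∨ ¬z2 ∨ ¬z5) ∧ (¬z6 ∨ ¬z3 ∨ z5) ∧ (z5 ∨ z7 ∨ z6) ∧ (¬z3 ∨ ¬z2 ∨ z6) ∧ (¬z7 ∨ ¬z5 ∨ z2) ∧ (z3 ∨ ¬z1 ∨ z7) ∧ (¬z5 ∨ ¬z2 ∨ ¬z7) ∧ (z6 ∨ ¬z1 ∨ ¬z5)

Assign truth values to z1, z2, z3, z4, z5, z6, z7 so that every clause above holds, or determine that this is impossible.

Try z2 = False.
Try z4 = True.
The clause (¬z3) is unit, so z3 = False.
The clause (z7) is unit, so z7 = True.
The clause (¬z6) is unit, so z6 = False.
The clause (¬z1) is unit, so z1 = False.
The clause (¬z5) is unit, so z5 = False.
This assignment satisfies each clause.

z1: False, z2: False, z3: False, z4: True, z5: False, z6: False, z7: True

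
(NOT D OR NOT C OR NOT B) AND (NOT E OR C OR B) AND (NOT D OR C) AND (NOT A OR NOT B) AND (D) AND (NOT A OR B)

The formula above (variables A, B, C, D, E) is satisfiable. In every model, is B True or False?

Suppose B = true.
(NOT A) alone gives A = false.
(D) alone gives D = true.
(NOT C) alone gives C = false.
But (C) is also a unit clause — contradiction.
So every satisfying assignment has B = False.

False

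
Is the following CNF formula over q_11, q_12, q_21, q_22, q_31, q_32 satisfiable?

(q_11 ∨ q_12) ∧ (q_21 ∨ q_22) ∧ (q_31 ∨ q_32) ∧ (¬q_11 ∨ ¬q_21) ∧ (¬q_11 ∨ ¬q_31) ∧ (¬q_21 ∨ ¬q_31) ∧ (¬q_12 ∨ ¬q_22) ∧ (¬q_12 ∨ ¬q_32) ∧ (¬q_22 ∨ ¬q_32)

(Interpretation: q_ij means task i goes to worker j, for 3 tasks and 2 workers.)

Suppose q_11 = True.
The clause (¬q_21) is unit, so q_21 = False.
The clause (q_22) is unit, so q_22 = True.
The clause (¬q_31) is unit, so q_31 = False.
The clause (q_32) is unit, so q_32 = True.
That conflicts with the unit clause (¬q_32).
That branch fails; take q_11 = False instead.
The clause (q_12) is unit, so q_12 = True.
The clause (¬q_22) is unit, so q_22 = False.
The clause (q_21) is unit, so q_21 = True.
The clause (¬q_31) is unit, so q_31 = False.
The clause (q_32) is unit, so q_32 = True.
That conflicts with the unit clause (¬q_32).
Neither q_11 = True nor q_11 = False works.
No assignment satisfies every clause.

No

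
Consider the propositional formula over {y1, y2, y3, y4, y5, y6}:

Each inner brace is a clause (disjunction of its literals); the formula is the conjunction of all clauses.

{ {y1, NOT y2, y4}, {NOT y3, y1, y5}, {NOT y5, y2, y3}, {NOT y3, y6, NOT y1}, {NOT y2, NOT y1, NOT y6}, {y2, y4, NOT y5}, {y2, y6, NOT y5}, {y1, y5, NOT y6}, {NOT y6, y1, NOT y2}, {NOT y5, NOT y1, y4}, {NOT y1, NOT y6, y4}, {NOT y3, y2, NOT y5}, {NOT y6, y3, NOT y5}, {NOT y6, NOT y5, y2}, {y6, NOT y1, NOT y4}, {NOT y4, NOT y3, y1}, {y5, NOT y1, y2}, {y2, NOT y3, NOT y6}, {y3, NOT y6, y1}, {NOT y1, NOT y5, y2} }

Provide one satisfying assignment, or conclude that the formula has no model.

y1=false,  y2=true,  y3=false,  y4=true,  y5=true,  y6=false

Suppose y1 = false.
Suppose y2 = true.
Unit clause (y4) forces y4 = true.
Unit clause (NOT y6) forces y6 = false.
Unit clause (NOT y3) forces y3 = false.
Every clause is now satisfied; y5 is unconstrained.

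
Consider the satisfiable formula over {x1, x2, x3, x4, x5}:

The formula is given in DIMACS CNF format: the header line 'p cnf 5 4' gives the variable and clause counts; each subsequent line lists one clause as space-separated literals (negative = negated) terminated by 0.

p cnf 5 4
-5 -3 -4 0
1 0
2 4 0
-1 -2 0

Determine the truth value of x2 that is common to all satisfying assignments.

Suppose x2 = True.
The clause (x1) is unit, so x1 = True.
But (¬x1) is also a unit clause — contradiction.
So every satisfying assignment has x2 = False.

False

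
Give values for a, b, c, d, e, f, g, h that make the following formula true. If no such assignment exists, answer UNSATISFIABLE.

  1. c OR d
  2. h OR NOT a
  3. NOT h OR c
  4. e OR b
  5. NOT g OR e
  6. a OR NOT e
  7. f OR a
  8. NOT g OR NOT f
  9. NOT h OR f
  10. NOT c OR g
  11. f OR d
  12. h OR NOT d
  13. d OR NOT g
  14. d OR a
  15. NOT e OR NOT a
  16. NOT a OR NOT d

Try c = true.
Unit clause (g) forces g = true.
Unit clause (e) forces e = true.
Unit clause (a) forces a = true.
Now (NOT a) is unsatisfied and unit — conflict.
So c must be the other value — set c = false.
Unit clause (d) forces d = true.
Unit clause (NOT h) forces h = false.
Now (h) is unsatisfied and unit — conflict.
Neither c = true nor c = false works.

UNSATISFIABLE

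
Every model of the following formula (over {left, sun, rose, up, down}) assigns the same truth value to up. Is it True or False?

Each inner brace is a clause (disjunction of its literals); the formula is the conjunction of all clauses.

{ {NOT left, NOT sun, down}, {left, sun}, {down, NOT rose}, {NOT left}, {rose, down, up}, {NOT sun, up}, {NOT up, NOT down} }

Suppose up = false.
(NOT left) alone gives left = false.
(sun) alone gives sun = true.
Now (NOT sun) is unsatisfied and unit — conflict.
So every satisfying assignment has up = True.

True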